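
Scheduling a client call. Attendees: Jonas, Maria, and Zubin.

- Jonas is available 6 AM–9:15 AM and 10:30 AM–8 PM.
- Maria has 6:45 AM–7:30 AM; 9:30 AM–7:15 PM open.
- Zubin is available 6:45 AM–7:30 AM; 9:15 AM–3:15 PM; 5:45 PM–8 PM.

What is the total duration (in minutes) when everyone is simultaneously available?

420

Jonas ∩ Maria: 06:45-07:30, 10:30-19:15.
Jonas ∩ Maria ∩ Zubin: 06:45-07:30, 10:30-15:15, 17:45-19:15.
Summing the common windows: 45 + 285 + 90 = 420 minutes.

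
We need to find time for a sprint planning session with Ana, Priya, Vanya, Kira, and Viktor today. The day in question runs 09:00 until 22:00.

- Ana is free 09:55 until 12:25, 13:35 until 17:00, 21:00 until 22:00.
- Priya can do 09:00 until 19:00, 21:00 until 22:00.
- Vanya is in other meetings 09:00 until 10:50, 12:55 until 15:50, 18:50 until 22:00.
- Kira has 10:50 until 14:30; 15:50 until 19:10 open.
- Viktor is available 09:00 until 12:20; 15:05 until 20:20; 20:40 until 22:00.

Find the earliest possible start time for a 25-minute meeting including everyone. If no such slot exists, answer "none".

Ana free: 09:55-12:25, 13:35-17:00, 21:00-22:00.
Priya free: 09:00-19:00, 21:00-22:00.
Vanya free: 10:50-12:55, 15:50-18:50 (invert busy blocks within the working day).
Kira free: 10:50-14:30, 15:50-19:10.
Viktor free: 09:00-12:20, 15:05-20:20, 20:40-22:00.
Ana ∩ Priya: 09:55-12:25, 13:35-17:00, 21:00-22:00.
Ana ∩ Priya ∩ Vanya: 10:50-12:25, 15:50-17:00.
Ana ∩ Priya ∩ Vanya ∩ Kira: 10:50-12:25, 15:50-17:00.
Ana ∩ Priya ∩ Vanya ∩ Kira ∩ Viktor: 10:50-12:20, 15:50-17:00.
The first common window of at least 25 minutes is 10:50-12:20, so the earliest start is 10:50.

10:50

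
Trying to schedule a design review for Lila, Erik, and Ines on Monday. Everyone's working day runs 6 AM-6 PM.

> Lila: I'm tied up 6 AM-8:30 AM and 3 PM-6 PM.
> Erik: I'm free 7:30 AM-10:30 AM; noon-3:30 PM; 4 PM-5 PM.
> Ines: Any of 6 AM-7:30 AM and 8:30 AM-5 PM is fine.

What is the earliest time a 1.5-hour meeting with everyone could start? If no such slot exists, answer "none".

Lila free: 08:30-15:00 (invert busy blocks within the working day).
Erik free: 07:30-10:30, 12:00-15:30, 16:00-17:00.
Ines free: 06:00-07:30, 08:30-17:00.
Lila ∩ Erik: 08:30-10:30, 12:00-15:00.
Lila ∩ Erik ∩ Ines: 08:30-10:30, 12:00-15:00.
The first common window of at least 90 minutes is 08:30-10:30, so the earliest start is 08:30.

08:30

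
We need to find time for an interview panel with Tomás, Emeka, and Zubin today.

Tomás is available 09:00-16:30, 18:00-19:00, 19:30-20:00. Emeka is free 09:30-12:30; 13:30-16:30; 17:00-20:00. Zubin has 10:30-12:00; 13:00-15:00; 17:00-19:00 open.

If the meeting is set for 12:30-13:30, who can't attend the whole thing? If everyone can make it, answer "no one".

Tomás: free for 12:30-13:30. Emeka: not fully free for 12:30-13:30. Zubin: not fully free for 12:30-13:30.

Emeka, Zubin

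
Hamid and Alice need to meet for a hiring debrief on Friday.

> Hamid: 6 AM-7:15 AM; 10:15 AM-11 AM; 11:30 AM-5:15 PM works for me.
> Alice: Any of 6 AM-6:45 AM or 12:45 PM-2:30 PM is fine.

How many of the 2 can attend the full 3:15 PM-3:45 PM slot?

1

Hamid can make the full 15:15-15:45 slot — that's 1.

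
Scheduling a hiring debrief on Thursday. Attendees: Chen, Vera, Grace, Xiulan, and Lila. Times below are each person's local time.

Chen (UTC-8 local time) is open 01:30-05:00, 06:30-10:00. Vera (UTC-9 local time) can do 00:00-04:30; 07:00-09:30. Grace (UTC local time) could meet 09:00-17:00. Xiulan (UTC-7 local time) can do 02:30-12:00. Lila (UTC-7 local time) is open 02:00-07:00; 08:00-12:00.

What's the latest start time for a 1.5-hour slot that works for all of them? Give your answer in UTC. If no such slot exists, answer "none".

Chen in UTC: 09:30-13:00, 14:30-18:00 (add 8h to convert from UTC-8).
Vera in UTC: 09:00-13:30, 16:00-18:30 (add 9h to convert from UTC-9).
Grace in UTC: 09:00-17:00.
Xiulan in UTC: 09:30-19:00 (add 7h to convert from UTC-7).
Lila in UTC: 09:00-14:00, 15:00-19:00 (add 7h to convert from UTC-7).
Chen ∩ Vera: 09:30-13:00, 16:00-18:00.
Chen ∩ Vera ∩ Grace: 09:30-13:00, 16:00-17:00.
Chen ∩ Vera ∩ Grace ∩ Xiulan: 09:30-13:00, 16:00-17:00.
Chen ∩ Vera ∩ Grace ∩ Xiulan ∩ Lila: 09:30-13:00, 16:00-17:00.
Those are the intersection windows.
The last common window of at least 90 minutes is 09:30-13:00; a 90-minute meeting can start as late as 11:30 and still end by 13:00.

11:30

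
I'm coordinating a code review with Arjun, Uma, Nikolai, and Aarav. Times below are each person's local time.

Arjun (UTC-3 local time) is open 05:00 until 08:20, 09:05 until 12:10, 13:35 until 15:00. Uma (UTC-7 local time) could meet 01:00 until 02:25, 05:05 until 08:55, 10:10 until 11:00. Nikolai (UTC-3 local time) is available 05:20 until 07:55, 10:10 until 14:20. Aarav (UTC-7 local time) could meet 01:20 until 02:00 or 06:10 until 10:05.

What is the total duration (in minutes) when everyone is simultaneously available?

Arjun in UTC: 08:00-11:20, 12:05-15:10, 16:35-18:00 (add 3h to convert from UTC-3).
Uma in UTC: 08:00-09:25, 12:05-15:55, 17:10-18:00 (add 7h to convert from UTC-7).
Nikolai in UTC: 08:20-10:55, 13:10-17:20 (add 3h to convert from UTC-3).
Aarav in UTC: 08:20-09:00, 13:10-17:05 (add 7h to convert from UTC-7).
Arjun ∩ Uma: 08:00-09:25, 12:05-15:10, 17:10-18:00.
Arjun ∩ Uma ∩ Nikolai: 08:20-09:25, 13:10-15:10, 17:10-17:20.
Arjun ∩ Uma ∩ Nikolai ∩ Aarav: 08:20-09:00, 13:10-15:10.
So the common availability across everyone is 08:20-09:00, 13:10-15:10.
Summing the common windows: 40 + 120 = 160 minutes.

160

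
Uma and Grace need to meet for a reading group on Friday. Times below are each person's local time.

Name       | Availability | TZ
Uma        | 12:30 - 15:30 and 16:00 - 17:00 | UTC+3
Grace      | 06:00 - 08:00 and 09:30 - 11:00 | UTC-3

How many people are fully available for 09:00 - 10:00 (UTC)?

Uma in UTC: 09:30-12:30, 13:00-14:00 (subtract 3h to convert from UTC+3).
Grace in UTC: 09:00-11:00, 12:30-14:00 (add 3h to convert from UTC-3).
Grace can make the full 09:00-10:00 slot — that's 1.

1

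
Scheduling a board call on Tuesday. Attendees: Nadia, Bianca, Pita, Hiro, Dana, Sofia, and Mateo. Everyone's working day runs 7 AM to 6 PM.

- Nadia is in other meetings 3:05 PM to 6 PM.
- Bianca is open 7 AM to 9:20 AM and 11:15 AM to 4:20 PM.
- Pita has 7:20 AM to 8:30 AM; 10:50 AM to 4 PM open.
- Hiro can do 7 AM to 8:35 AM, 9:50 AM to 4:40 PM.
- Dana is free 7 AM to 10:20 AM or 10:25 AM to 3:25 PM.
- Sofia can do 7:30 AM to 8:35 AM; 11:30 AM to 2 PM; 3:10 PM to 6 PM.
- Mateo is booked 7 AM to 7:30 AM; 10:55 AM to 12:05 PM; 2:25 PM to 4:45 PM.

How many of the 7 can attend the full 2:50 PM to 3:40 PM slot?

Nadia free: 07:00-15:05 (invert busy blocks within the working day).
Bianca free: 07:00-09:20, 11:15-16:20.
Pita free: 07:20-08:30, 10:50-16:00.
Hiro free: 07:00-08:35, 09:50-16:40.
Dana free: 07:00-10:20, 10:25-15:25.
Sofia free: 07:30-08:35, 11:30-14:00, 15:10-18:00.
Mateo free: 07:30-10:55, 12:05-14:25, 16:45-18:00 (invert busy blocks within the working day).
Bianca, Pita, and Hiro can make the full 14:50-15:40 slot — that's 3.

3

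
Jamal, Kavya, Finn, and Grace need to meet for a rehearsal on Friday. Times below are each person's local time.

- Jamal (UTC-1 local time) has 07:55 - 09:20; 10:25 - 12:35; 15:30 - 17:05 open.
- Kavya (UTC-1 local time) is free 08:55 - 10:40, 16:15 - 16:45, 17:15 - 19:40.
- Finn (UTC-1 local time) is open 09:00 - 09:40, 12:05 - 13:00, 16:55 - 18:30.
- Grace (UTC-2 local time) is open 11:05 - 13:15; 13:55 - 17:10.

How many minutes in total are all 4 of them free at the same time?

0

Jamal in UTC: 08:55-10:20, 11:25-13:35, 16:30-18:05 (add 1h to convert from UTC-1).
Kavya in UTC: 09:55-11:40, 17:15-17:45, 18:15-20:40 (add 1h to convert from UTC-1).
Finn in UTC: 10:00-10:40, 13:05-14:00, 17:55-19:30 (add 1h to convert from UTC-1).
Grace in UTC: 13:05-15:15, 15:55-19:10 (add 2h to convert from UTC-2).
Jamal ∩ Kavya: 09:55-10:20, 11:25-11:40, 17:15-17:45.
Jamal ∩ Kavya ∩ Finn: 10:00-10:20.
Jamal ∩ Kavya ∩ Finn ∩ Grace: ∅.
There is no time when everyone is free.
There is no common window, so the total is 0 minutes.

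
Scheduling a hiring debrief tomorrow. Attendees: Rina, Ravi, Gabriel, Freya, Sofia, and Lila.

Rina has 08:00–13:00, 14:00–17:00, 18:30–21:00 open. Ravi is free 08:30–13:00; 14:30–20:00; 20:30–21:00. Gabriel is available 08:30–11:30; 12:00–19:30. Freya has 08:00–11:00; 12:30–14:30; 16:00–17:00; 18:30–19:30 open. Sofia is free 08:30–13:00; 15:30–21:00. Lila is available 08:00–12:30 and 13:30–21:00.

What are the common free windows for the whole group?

08:30-11:00, 16:00-17:00, 18:30-19:30

Rina ∩ Ravi: 08:30-13:00, 14:30-17:00, 18:30-20:00, 20:30-21:00.
Rina ∩ Ravi ∩ Gabriel: 08:30-11:30, 12:00-13:00, 14:30-17:00, 18:30-19:30.
Rina ∩ Ravi ∩ Gabriel ∩ Freya: 08:30-11:00, 12:30-13:00, 16:00-17:00, 18:30-19:30.
Rina ∩ Ravi ∩ Gabriel ∩ Freya ∩ Sofia: 08:30-11:00, 12:30-13:00, 16:00-17:00, 18:30-19:30.
Rina ∩ Ravi ∩ Gabriel ∩ Freya ∩ Sofia ∩ Lila: 08:30-11:00, 16:00-17:00, 18:30-19:30.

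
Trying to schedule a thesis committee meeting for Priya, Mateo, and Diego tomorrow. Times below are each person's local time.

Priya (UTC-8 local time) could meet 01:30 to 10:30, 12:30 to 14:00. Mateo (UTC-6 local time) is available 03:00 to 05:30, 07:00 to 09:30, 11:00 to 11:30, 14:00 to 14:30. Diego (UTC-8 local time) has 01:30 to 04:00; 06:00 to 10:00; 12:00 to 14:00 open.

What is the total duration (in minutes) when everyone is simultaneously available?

Priya in UTC: 09:30-18:30, 20:30-22:00 (add 8h to convert from UTC-8).
Mateo in UTC: 09:00-11:30, 13:00-15:30, 17:00-17:30, 20:00-20:30 (add 6h to convert from UTC-6).
Diego in UTC: 09:30-12:00, 14:00-18:00, 20:00-22:00 (add 8h to convert from UTC-8).
Priya ∩ Mateo: 09:30-11:30, 13:00-15:30, 17:00-17:30.
Priya ∩ Mateo ∩ Diego: 09:30-11:30, 14:00-15:30, 17:00-17:30.
Those are the intersection windows.
Summing the common windows: 120 + 90 + 30 = 240 minutes.

240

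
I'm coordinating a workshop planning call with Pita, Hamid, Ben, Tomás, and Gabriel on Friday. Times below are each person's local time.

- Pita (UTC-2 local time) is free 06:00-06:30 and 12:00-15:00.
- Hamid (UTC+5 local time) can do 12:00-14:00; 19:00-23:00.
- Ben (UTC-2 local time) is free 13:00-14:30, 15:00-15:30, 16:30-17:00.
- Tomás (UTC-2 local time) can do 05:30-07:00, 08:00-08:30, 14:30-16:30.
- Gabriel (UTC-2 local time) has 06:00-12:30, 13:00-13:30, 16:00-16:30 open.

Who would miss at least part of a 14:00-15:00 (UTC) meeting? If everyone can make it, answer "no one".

Pita in UTC: 08:00-08:30, 14:00-17:00 (add 2h to convert from UTC-2).
Hamid in UTC: 07:00-09:00, 14:00-18:00 (subtract 5h to convert from UTC+5).
Ben in UTC: 15:00-16:30, 17:00-17:30, 18:30-19:00 (add 2h to convert from UTC-2).
Tomás in UTC: 07:30-09:00, 10:00-10:30, 16:30-18:30 (add 2h to convert from UTC-2).
Gabriel in UTC: 08:00-14:30, 15:00-15:30, 18:00-18:30 (add 2h to convert from UTC-2).
Pita: free for 14:00-15:00. Hamid: free for 14:00-15:00. Ben: not fully free for 14:00-15:00. Tomás: not fully free for 14:00-15:00. Gabriel: not fully free for 14:00-15:00.

Ben, Gabriel, Tomás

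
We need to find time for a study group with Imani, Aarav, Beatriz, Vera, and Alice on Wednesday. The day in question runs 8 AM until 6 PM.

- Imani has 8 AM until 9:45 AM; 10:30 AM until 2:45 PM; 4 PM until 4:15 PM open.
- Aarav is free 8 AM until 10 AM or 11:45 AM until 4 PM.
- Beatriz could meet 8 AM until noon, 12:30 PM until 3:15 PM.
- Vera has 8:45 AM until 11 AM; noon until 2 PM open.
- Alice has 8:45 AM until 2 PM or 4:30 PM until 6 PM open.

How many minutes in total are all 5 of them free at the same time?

150

Imani ∩ Aarav: 08:00-09:45, 11:45-14:45.
Imani ∩ Aarav ∩ Beatriz: 08:00-09:45, 11:45-12:00, 12:30-14:45.
Imani ∩ Aarav ∩ Beatriz ∩ Vera: 08:45-09:45, 12:30-14:00.
Imani ∩ Aarav ∩ Beatriz ∩ Vera ∩ Alice: 08:45-09:45, 12:30-14:00.
Summing the common windows: 60 + 90 = 150 minutes.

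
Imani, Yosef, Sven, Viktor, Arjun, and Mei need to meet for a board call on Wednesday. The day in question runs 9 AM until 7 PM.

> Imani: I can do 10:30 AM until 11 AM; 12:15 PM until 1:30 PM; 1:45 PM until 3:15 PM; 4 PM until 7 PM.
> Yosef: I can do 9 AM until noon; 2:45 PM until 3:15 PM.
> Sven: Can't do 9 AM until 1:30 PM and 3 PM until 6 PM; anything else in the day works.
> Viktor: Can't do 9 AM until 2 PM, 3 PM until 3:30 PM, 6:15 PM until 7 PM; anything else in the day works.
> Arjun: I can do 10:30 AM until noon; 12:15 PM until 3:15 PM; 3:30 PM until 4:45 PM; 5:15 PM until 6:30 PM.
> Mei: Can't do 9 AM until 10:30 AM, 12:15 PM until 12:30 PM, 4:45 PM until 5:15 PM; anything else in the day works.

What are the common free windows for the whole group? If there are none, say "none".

Imani free: 10:30-11:00, 12:15-13:30, 13:45-15:15, 16:00-19:00.
Yosef free: 09:00-12:00, 14:45-15:15.
Sven free: 13:30-15:00, 18:00-19:00 (invert busy blocks within the working day).
Viktor free: 14:00-15:00, 15:30-18:15 (invert busy blocks within the working day).
Arjun free: 10:30-12:00, 12:15-15:15, 15:30-16:45, 17:15-18:30.
Mei free: 10:30-12:15, 12:30-16:45, 17:15-19:00 (invert busy blocks within the working day).
Imani ∩ Yosef: 10:30-11:00, 14:45-15:15.
Imani ∩ Yosef ∩ Sven: 14:45-15:00.
Imani ∩ Yosef ∩ Sven ∩ Viktor: 14:45-15:00.
Imani ∩ Yosef ∩ Sven ∩ Viktor ∩ Arjun: 14:45-15:00.
Imani ∩ Yosef ∩ Sven ∩ Viktor ∩ Arjun ∩ Mei: 14:45-15:00.
So the common availability across everyone is 14:45-15:00.

14:45-15:00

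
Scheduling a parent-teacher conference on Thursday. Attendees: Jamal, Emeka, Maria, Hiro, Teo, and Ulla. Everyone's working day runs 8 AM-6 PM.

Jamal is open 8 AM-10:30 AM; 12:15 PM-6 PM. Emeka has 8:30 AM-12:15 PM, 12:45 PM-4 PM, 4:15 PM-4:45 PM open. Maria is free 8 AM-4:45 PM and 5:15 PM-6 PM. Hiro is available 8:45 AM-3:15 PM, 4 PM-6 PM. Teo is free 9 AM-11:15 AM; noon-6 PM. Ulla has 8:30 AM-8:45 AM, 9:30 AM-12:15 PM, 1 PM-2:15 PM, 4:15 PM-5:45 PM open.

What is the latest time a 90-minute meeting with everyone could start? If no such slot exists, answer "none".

Jamal ∩ Emeka: 08:30-10:30, 12:45-16:00, 16:15-16:45.
Jamal ∩ Emeka ∩ Maria: 08:30-10:30, 12:45-16:00, 16:15-16:45.
Jamal ∩ Emeka ∩ Maria ∩ Hiro: 08:45-10:30, 12:45-15:15, 16:15-16:45.
Jamal ∩ Emeka ∩ Maria ∩ Hiro ∩ Teo: 09:00-10:30, 12:45-15:15, 16:15-16:45.
Jamal ∩ Emeka ∩ Maria ∩ Hiro ∩ Teo ∩ Ulla: 09:30-10:30, 13:00-14:15, 16:15-16:45.
No common window is at least 90 minutes long.

none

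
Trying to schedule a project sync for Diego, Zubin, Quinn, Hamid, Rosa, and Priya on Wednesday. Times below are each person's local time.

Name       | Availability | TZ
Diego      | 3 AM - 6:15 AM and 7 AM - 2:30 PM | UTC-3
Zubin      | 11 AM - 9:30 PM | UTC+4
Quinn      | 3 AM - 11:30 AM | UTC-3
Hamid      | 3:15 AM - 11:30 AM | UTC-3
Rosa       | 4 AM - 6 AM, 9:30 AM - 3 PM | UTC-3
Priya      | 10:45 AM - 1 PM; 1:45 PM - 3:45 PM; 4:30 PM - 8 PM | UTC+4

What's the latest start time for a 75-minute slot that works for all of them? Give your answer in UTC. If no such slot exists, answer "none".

13:15

Diego in UTC: 06:00-09:15, 10:00-17:30 (add 3h to convert from UTC-3).
Zubin in UTC: 07:00-17:30 (subtract 4h to convert from UTC+4).
Quinn in UTC: 06:00-14:30 (add 3h to convert from UTC-3).
Hamid in UTC: 06:15-14:30 (add 3h to convert from UTC-3).
Rosa in UTC: 07:00-09:00, 12:30-18:00 (add 3h to convert from UTC-3).
Priya in UTC: 06:45-09:00, 09:45-11:45, 12:30-16:00 (subtract 4h to convert from UTC+4).
Diego ∩ Zubin: 07:00-09:15, 10:00-17:30.
Diego ∩ Zubin ∩ Quinn: 07:00-09:15, 10:00-14:30.
Diego ∩ Zubin ∩ Quinn ∩ Hamid: 07:00-09:15, 10:00-14:30.
Diego ∩ Zubin ∩ Quinn ∩ Hamid ∩ Rosa: 07:00-09:00, 12:30-14:30.
Diego ∩ Zubin ∩ Quinn ∩ Hamid ∩ Rosa ∩ Priya: 07:00-09:00, 12:30-14:30.
Those are the intersection windows.
The last common window of at least 75 minutes is 12:30-14:30; a 75-minute meeting can start as late as 13:15 and still end by 14:30.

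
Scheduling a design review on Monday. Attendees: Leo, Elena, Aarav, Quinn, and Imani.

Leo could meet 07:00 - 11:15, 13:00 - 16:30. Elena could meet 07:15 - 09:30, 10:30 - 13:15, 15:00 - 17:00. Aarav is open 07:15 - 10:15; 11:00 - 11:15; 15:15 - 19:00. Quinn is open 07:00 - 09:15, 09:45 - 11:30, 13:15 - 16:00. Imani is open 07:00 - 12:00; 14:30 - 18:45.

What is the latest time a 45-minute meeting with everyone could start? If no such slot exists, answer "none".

Leo ∩ Elena: 07:15-09:30, 10:30-11:15, 13:00-13:15, 15:00-16:30.
Leo ∩ Elena ∩ Aarav: 07:15-09:30, 11:00-11:15, 15:15-16:30.
Leo ∩ Elena ∩ Aarav ∩ Quinn: 07:15-09:15, 11:00-11:15, 15:15-16:00.
Leo ∩ Elena ∩ Aarav ∩ Quinn ∩ Imani: 07:15-09:15, 11:00-11:15, 15:15-16:00.
The last common window of at least 45 minutes is 15:15-16:00; a 45-minute meeting can start as late as 15:15 and still end by 16:00.

15:15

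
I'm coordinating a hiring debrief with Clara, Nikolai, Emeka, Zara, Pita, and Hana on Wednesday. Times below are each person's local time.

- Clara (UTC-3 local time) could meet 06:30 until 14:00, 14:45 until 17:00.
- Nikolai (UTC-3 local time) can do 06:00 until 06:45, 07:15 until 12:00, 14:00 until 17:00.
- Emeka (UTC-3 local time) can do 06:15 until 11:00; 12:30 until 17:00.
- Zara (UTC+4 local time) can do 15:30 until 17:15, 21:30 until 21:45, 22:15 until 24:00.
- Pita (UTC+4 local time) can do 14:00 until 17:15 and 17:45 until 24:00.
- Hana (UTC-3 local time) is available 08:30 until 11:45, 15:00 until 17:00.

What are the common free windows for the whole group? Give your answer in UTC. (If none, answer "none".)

11:30-13:15, 18:15-20:00

Clara in UTC: 09:30-17:00, 17:45-20:00 (add 3h to convert from UTC-3).
Nikolai in UTC: 09:00-09:45, 10:15-15:00, 17:00-20:00 (add 3h to convert from UTC-3).
Emeka in UTC: 09:15-14:00, 15:30-20:00 (add 3h to convert from UTC-3).
Zara in UTC: 11:30-13:15, 17:30-17:45, 18:15-20:00 (subtract 4h to convert from UTC+4).
Pita in UTC: 10:00-13:15, 13:45-20:00 (subtract 4h to convert from UTC+4).
Hana in UTC: 11:30-14:45, 18:00-20:00 (add 3h to convert from UTC-3).
Clara ∩ Nikolai: 09:30-09:45, 10:15-15:00, 17:45-20:00.
Clara ∩ Nikolai ∩ Emeka: 09:30-09:45, 10:15-14:00, 17:45-20:00.
Clara ∩ Nikolai ∩ Emeka ∩ Zara: 11:30-13:15, 18:15-20:00.
Clara ∩ Nikolai ∩ Emeka ∩ Zara ∩ Pita: 11:30-13:15, 18:15-20:00.
Clara ∩ Nikolai ∩ Emeka ∩ Zara ∩ Pita ∩ Hana: 11:30-13:15, 18:15-20:00.
Those are the intersection windows.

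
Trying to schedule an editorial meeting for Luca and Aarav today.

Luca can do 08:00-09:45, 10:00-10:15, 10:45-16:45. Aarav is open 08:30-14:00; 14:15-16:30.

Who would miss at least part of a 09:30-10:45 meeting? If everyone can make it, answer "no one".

Luca

Luca: not fully free for 09:30-10:45. Aarav: free for 09:30-10:45.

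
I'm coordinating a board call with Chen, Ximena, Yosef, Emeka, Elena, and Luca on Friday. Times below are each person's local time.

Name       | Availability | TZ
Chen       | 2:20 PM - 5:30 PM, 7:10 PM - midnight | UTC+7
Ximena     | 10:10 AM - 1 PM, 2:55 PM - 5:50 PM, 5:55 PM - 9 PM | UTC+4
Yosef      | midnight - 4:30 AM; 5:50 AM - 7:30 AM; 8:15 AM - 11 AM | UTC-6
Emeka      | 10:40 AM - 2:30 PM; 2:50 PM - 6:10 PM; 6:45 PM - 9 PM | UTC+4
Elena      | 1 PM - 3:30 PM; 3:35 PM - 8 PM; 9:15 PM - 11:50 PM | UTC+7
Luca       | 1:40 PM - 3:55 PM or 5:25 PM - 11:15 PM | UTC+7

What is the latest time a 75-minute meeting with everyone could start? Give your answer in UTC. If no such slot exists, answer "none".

Chen in UTC: 07:20-10:30, 12:10-17:00 (subtract 7h to convert from UTC+7).
Ximena in UTC: 06:10-09:00, 10:55-13:50, 13:55-17:00 (subtract 4h to convert from UTC+4).
Yosef in UTC: 06:00-10:30, 11:50-13:30, 14:15-17:00 (add 6h to convert from UTC-6).
Emeka in UTC: 06:40-10:30, 10:50-14:10, 14:45-17:00 (subtract 4h to convert from UTC+4).
Elena in UTC: 06:00-08:30, 08:35-13:00, 14:15-16:50 (subtract 7h to convert from UTC+7).
Luca in UTC: 06:40-08:55, 10:25-16:15 (subtract 7h to convert from UTC+7).
Chen ∩ Ximena: 07:20-09:00, 12:10-13:50, 13:55-17:00.
Chen ∩ Ximena ∩ Yosef: 07:20-09:00, 12:10-13:30, 14:15-17:00.
Chen ∩ Ximena ∩ Yosef ∩ Emeka: 07:20-09:00, 12:10-13:30, 14:45-17:00.
Chen ∩ Ximena ∩ Yosef ∩ Emeka ∩ Elena: 07:20-08:30, 08:35-09:00, 12:10-13:00, 14:45-16:50.
Chen ∩ Ximena ∩ Yosef ∩ Emeka ∩ Elena ∩ Luca: 07:20-08:30, 08:35-08:55, 12:10-13:00, 14:45-16:15.
The last common window of at least 75 minutes is 14:45-16:15; a 75-minute meeting can start as late as 15:00 and still end by 16:15.

15:00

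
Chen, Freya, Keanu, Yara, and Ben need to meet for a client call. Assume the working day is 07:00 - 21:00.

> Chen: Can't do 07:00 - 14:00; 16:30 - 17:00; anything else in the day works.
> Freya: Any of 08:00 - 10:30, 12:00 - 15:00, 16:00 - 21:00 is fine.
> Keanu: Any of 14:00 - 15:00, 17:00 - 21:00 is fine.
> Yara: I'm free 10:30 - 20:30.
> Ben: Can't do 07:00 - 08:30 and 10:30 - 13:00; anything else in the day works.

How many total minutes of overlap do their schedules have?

Chen free: 14:00-16:30, 17:00-21:00 (invert busy blocks within the working day).
Freya free: 08:00-10:30, 12:00-15:00, 16:00-21:00.
Keanu free: 14:00-15:00, 17:00-21:00.
Yara free: 10:30-20:30.
Ben free: 08:30-10:30, 13:00-21:00 (invert busy blocks within the working day).
Chen ∩ Freya: 14:00-15:00, 16:00-16:30, 17:00-21:00.
Chen ∩ Freya ∩ Keanu: 14:00-15:00, 17:00-21:00.
Chen ∩ Freya ∩ Keanu ∩ Yara: 14:00-15:00, 17:00-20:30.
Chen ∩ Freya ∩ Keanu ∩ Yara ∩ Ben: 14:00-15:00, 17:00-20:30.
Summing the common windows: 60 + 210 = 270 minutes.

270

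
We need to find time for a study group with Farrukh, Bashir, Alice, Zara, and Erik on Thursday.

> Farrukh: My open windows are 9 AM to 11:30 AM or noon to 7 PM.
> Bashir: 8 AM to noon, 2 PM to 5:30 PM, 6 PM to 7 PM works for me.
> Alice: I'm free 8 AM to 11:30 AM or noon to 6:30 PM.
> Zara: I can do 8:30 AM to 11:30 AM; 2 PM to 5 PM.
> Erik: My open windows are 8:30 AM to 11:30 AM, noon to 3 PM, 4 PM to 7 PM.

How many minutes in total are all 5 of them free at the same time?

Farrukh ∩ Bashir: 09:00-11:30, 14:00-17:30, 18:00-19:00.
Farrukh ∩ Bashir ∩ Alice: 09:00-11:30, 14:00-17:30, 18:00-18:30.
Farrukh ∩ Bashir ∩ Alice ∩ Zara: 09:00-11:30, 14:00-17:00.
Farrukh ∩ Bashir ∩ Alice ∩ Zara ∩ Erik: 09:00-11:30, 14:00-15:00, 16:00-17:00.
Summing the common windows: 150 + 60 + 60 = 270 minutes.

270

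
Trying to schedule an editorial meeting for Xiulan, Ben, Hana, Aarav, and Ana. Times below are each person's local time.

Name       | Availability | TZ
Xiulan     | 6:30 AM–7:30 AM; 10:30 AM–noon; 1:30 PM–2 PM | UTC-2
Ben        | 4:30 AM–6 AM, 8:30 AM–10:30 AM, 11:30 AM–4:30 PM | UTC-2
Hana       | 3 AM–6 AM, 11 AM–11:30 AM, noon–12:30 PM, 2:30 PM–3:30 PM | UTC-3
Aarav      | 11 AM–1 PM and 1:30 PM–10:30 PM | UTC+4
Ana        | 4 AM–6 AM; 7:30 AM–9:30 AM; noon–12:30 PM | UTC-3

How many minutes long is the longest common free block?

0

Xiulan in UTC: 08:30-09:30, 12:30-14:00, 15:30-16:00 (add 2h to convert from UTC-2).
Ben in UTC: 06:30-08:00, 10:30-12:30, 13:30-18:30 (add 2h to convert from UTC-2).
Hana in UTC: 06:00-09:00, 14:00-14:30, 15:00-15:30, 17:30-18:30 (add 3h to convert from UTC-3).
Aarav in UTC: 07:00-09:00, 09:30-18:30 (subtract 4h to convert from UTC+4).
Ana in UTC: 07:00-09:00, 10:30-12:30, 15:00-15:30 (add 3h to convert from UTC-3).
Xiulan ∩ Ben: 13:30-14:00, 15:30-16:00.
Xiulan ∩ Ben ∩ Hana: ∅.
Xiulan ∩ Ben ∩ Hana ∩ Aarav: ∅.
Xiulan ∩ Ben ∩ Hana ∩ Aarav ∩ Ana: ∅.
There is no time when everyone is free.
No common window exists, so the longest block is 0 minutes.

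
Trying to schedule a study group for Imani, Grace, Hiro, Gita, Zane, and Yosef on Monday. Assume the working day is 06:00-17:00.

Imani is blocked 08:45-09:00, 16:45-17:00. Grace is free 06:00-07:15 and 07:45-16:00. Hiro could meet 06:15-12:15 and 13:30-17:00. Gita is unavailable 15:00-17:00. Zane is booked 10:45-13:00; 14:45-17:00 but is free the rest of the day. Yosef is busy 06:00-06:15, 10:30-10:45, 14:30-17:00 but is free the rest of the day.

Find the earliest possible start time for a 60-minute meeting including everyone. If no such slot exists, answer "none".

Imani free: 06:00-08:45, 09:00-16:45 (invert busy blocks within the working day).
Grace free: 06:00-07:15, 07:45-16:00.
Hiro free: 06:15-12:15, 13:30-17:00.
Gita free: 06:00-15:00 (invert busy blocks within the working day).
Zane free: 06:00-10:45, 13:00-14:45 (invert busy blocks within the working day).
Yosef free: 06:15-10:30, 10:45-14:30 (invert busy blocks within the working day).
Imani ∩ Grace: 06:00-07:15, 07:45-08:45, 09:00-16:00.
Imani ∩ Grace ∩ Hiro: 06:15-07:15, 07:45-08:45, 09:00-12:15, 13:30-16:00.
Imani ∩ Grace ∩ Hiro ∩ Gita: 06:15-07:15, 07:45-08:45, 09:00-12:15, 13:30-15:00.
Imani ∩ Grace ∩ Hiro ∩ Gita ∩ Zane: 06:15-07:15, 07:45-08:45, 09:00-10:45, 13:30-14:45.
Imani ∩ Grace ∩ Hiro ∩ Gita ∩ Zane ∩ Yosef: 06:15-07:15, 07:45-08:45, 09:00-10:30, 13:30-14:30.
The first common window of at least 60 minutes is 06:15-07:15, so the earliest start is 06:15.

06:15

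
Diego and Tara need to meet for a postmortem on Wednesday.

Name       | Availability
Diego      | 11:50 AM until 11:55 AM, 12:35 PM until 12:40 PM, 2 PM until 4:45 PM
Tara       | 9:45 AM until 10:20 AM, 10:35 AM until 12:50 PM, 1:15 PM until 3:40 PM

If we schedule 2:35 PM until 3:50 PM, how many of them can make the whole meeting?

Diego can make the full 14:35-15:50 slot — that's 1.

1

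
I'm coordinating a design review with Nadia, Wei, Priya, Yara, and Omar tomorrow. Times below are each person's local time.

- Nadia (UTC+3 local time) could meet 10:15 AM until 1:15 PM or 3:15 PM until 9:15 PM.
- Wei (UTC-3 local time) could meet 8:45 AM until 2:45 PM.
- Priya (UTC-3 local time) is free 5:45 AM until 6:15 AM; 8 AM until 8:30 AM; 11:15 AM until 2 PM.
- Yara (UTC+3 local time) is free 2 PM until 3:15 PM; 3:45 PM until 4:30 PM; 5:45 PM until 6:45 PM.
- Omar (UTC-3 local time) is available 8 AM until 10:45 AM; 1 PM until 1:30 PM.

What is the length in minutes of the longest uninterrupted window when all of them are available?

0

Nadia in UTC: 07:15-10:15, 12:15-18:15 (subtract 3h to convert from UTC+3).
Wei in UTC: 11:45-17:45 (add 3h to convert from UTC-3).
Priya in UTC: 08:45-09:15, 11:00-11:30, 14:15-17:00 (add 3h to convert from UTC-3).
Yara in UTC: 11:00-12:15, 12:45-13:30, 14:45-15:45 (subtract 3h to convert from UTC+3).
Omar in UTC: 11:00-13:45, 16:00-16:30 (add 3h to convert from UTC-3).
Nadia ∩ Wei: 12:15-17:45.
Nadia ∩ Wei ∩ Priya: 14:15-17:00.
Nadia ∩ Wei ∩ Priya ∩ Yara: 14:45-15:45.
Nadia ∩ Wei ∩ Priya ∩ Yara ∩ Omar: ∅.
There is no time when everyone is free.
No common window exists, so the longest block is 0 minutes.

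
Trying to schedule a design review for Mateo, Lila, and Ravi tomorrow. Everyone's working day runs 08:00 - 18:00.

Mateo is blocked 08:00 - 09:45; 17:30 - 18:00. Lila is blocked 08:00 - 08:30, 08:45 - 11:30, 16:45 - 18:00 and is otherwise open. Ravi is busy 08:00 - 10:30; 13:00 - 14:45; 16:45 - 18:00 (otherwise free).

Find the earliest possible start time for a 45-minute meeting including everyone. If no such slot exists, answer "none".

11:30

Mateo free: 09:45-17:30 (invert busy blocks within the working day).
Lila free: 08:30-08:45, 11:30-16:45 (invert busy blocks within the working day).
Ravi free: 10:30-13:00, 14:45-16:45 (invert busy blocks within the working day).
Mateo ∩ Lila: 11:30-16:45.
Mateo ∩ Lila ∩ Ravi: 11:30-13:00, 14:45-16:45.
The first common window of at least 45 minutes is 11:30-13:00, so the earliest start is 11:30.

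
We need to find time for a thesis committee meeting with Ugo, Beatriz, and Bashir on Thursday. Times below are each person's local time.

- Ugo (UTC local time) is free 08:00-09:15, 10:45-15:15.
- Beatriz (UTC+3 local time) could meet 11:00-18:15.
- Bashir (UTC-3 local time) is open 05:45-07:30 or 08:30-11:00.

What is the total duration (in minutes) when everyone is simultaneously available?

Ugo in UTC: 08:00-09:15, 10:45-15:15.
Beatriz in UTC: 08:00-15:15 (subtract 3h to convert from UTC+3).
Bashir in UTC: 08:45-10:30, 11:30-14:00 (add 3h to convert from UTC-3).
Ugo ∩ Beatriz: 08:00-09:15, 10:45-15:15.
Ugo ∩ Beatriz ∩ Bashir: 08:45-09:15, 11:30-14:00.
Those are the intersection windows.
Summing the common windows: 30 + 150 = 180 minutes.

180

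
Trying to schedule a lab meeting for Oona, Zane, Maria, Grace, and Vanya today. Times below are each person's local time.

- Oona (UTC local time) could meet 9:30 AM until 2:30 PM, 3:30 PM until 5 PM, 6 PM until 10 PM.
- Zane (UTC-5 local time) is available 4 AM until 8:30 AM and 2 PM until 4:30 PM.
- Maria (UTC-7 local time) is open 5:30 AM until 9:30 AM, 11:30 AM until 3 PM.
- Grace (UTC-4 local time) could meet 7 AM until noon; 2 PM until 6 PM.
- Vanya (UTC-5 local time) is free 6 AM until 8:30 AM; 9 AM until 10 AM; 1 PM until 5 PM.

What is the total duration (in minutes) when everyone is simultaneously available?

Oona in UTC: 09:30-14:30, 15:30-17:00, 18:00-22:00.
Zane in UTC: 09:00-13:30, 19:00-21:30 (add 5h to convert from UTC-5).
Maria in UTC: 12:30-16:30, 18:30-22:00 (add 7h to convert from UTC-7).
Grace in UTC: 11:00-16:00, 18:00-22:00 (add 4h to convert from UTC-4).
Vanya in UTC: 11:00-13:30, 14:00-15:00, 18:00-22:00 (add 5h to convert from UTC-5).
Oona ∩ Zane: 09:30-13:30, 19:00-21:30.
Oona ∩ Zane ∩ Maria: 12:30-13:30, 19:00-21:30.
Oona ∩ Zane ∩ Maria ∩ Grace: 12:30-13:30, 19:00-21:30.
Oona ∩ Zane ∩ Maria ∩ Grace ∩ Vanya: 12:30-13:30, 19:00-21:30.
Summing the common windows: 60 + 150 = 210 minutes.

210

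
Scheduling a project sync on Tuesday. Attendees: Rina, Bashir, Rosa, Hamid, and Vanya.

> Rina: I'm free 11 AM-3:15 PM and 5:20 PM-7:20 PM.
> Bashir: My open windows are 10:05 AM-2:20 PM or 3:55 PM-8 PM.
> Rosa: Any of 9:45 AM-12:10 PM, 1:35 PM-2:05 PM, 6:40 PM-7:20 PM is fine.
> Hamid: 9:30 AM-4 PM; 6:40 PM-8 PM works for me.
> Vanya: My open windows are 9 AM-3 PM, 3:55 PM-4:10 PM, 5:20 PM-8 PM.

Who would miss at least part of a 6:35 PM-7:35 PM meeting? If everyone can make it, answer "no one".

Hamid, Rina, Rosa

Rina: not fully free for 18:35-19:35. Bashir: free for 18:35-19:35. Rosa: not fully free for 18:35-19:35. Hamid: not fully free for 18:35-19:35. Vanya: free for 18:35-19:35.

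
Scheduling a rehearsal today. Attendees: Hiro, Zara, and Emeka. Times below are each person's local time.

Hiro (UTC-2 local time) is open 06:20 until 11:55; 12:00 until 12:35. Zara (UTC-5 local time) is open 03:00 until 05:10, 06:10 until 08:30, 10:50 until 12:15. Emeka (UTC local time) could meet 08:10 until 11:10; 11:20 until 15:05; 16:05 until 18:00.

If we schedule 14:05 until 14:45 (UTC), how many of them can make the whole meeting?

Hiro in UTC: 08:20-13:55, 14:00-14:35 (add 2h to convert from UTC-2).
Zara in UTC: 08:00-10:10, 11:10-13:30, 15:50-17:15 (add 5h to convert from UTC-5).
Emeka in UTC: 08:10-11:10, 11:20-15:05, 16:05-18:00.
Emeka can make the full 14:05-14:45 slot — that's 1.

1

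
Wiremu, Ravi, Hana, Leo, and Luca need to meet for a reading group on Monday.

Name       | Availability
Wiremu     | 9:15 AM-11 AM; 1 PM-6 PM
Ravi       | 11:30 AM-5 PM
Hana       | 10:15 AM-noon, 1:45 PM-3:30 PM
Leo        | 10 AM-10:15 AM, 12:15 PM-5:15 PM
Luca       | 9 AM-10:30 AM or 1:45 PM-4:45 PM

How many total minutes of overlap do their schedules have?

Wiremu ∩ Ravi: 13:00-17:00.
Wiremu ∩ Ravi ∩ Hana: 13:45-15:30.
Wiremu ∩ Ravi ∩ Hana ∩ Leo: 13:45-15:30.
Wiremu ∩ Ravi ∩ Hana ∩ Leo ∩ Luca: 13:45-15:30.
Those are the intersection windows.
That's a single block of 105 minutes.

105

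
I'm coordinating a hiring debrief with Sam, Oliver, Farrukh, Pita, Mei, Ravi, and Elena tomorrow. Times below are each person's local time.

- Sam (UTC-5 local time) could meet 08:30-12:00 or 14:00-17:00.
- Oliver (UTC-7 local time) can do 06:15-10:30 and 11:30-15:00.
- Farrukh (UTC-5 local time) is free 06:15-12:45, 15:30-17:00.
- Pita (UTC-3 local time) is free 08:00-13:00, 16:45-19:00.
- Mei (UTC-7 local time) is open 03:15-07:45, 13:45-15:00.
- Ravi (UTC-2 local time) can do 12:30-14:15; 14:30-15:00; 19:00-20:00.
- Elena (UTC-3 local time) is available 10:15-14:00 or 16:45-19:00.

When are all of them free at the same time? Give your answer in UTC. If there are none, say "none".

14:30-14:45, 21:00-22:00

Sam in UTC: 13:30-17:00, 19:00-22:00 (add 5h to convert from UTC-5).
Oliver in UTC: 13:15-17:30, 18:30-22:00 (add 7h to convert from UTC-7).
Farrukh in UTC: 11:15-17:45, 20:30-22:00 (add 5h to convert from UTC-5).
Pita in UTC: 11:00-16:00, 19:45-22:00 (add 3h to convert from UTC-3).
Mei in UTC: 10:15-14:45, 20:45-22:00 (add 7h to convert from UTC-7).
Ravi in UTC: 14:30-16:15, 16:30-17:00, 21:00-22:00 (add 2h to convert from UTC-2).
Elena in UTC: 13:15-17:00, 19:45-22:00 (add 3h to convert from UTC-3).
Sam ∩ Oliver: 13:30-17:00, 19:00-22:00.
Sam ∩ Oliver ∩ Farrukh: 13:30-17:00, 20:30-22:00.
Sam ∩ Oliver ∩ Farrukh ∩ Pita: 13:30-16:00, 20:30-22:00.
Sam ∩ Oliver ∩ Farrukh ∩ Pita ∩ Mei: 13:30-14:45, 20:45-22:00.
Sam ∩ Oliver ∩ Farrukh ∩ Pita ∩ Mei ∩ Ravi: 14:30-14:45, 21:00-22:00.
Sam ∩ Oliver ∩ Farrukh ∩ Pita ∩ Mei ∩ Ravi ∩ Elena: 14:30-14:45, 21:00-22:00.
So the common availability across everyone is 14:30-14:45, 21:00-22:00.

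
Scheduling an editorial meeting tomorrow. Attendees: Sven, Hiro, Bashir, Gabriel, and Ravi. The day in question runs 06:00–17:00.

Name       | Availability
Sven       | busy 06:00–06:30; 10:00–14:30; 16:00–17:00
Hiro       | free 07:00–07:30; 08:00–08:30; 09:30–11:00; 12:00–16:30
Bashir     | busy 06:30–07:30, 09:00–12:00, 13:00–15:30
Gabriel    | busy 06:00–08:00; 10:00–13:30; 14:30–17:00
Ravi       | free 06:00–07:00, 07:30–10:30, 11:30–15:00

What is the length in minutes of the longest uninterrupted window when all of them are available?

Sven free: 06:30-10:00, 14:30-16:00 (invert busy blocks within the working day).
Hiro free: 07:00-07:30, 08:00-08:30, 09:30-11:00, 12:00-16:30.
Bashir free: 06:00-06:30, 07:30-09:00, 12:00-13:00, 15:30-17:00 (invert busy blocks within the working day).
Gabriel free: 08:00-10:00, 13:30-14:30 (invert busy blocks within the working day).
Ravi free: 06:00-07:00, 07:30-10:30, 11:30-15:00.
Sven ∩ Hiro: 07:00-07:30, 08:00-08:30, 09:30-10:00, 14:30-16:00.
Sven ∩ Hiro ∩ Bashir: 08:00-08:30, 15:30-16:00.
Sven ∩ Hiro ∩ Bashir ∩ Gabriel: 08:00-08:30.
Sven ∩ Hiro ∩ Bashir ∩ Gabriel ∩ Ravi: 08:00-08:30.
The longest is 08:00-08:30 at 30 minutes.

30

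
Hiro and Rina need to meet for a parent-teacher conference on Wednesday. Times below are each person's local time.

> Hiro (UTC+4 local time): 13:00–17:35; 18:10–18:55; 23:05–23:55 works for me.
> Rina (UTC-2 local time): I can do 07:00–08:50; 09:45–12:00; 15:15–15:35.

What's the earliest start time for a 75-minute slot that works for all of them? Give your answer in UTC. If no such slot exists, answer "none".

Hiro in UTC: 09:00-13:35, 14:10-14:55, 19:05-19:55 (subtract 4h to convert from UTC+4).
Rina in UTC: 09:00-10:50, 11:45-14:00, 17:15-17:35 (add 2h to convert from UTC-2).
Hiro ∩ Rina: 09:00-10:50, 11:45-13:35.
Those are the intersection windows.
The first common window of at least 75 minutes is 09:00-10:50, so the earliest start is 09:00.

09:00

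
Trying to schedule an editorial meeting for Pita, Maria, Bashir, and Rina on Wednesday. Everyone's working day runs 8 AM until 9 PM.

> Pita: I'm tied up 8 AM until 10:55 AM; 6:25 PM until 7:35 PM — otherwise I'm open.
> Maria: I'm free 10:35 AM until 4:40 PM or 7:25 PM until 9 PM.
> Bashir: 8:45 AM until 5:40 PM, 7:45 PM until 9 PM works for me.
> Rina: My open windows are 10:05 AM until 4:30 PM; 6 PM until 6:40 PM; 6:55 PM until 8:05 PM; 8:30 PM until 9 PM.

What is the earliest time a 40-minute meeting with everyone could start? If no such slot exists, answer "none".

Pita free: 10:55-18:25, 19:35-21:00 (invert busy blocks within the working day).
Maria free: 10:35-16:40, 19:25-21:00.
Bashir free: 08:45-17:40, 19:45-21:00.
Rina free: 10:05-16:30, 18:00-18:40, 18:55-20:05, 20:30-21:00.
Pita ∩ Maria: 10:55-16:40, 19:35-21:00.
Pita ∩ Maria ∩ Bashir: 10:55-16:40, 19:45-21:00.
Pita ∩ Maria ∩ Bashir ∩ Rina: 10:55-16:30, 19:45-20:05, 20:30-21:00.
The first common window of at least 40 minutes is 10:55-16:30, so the earliest start is 10:55.

10:55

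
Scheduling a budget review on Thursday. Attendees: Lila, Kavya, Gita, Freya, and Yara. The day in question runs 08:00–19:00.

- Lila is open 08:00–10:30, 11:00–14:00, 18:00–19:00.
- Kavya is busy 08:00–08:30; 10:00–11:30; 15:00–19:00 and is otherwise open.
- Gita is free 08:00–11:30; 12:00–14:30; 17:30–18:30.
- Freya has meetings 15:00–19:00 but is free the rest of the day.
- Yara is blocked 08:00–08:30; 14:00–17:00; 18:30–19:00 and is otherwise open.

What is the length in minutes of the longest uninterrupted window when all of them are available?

120

Lila free: 08:00-10:30, 11:00-14:00, 18:00-19:00.
Kavya free: 08:30-10:00, 11:30-15:00 (invert busy blocks within the working day).
Gita free: 08:00-11:30, 12:00-14:30, 17:30-18:30.
Freya free: 08:00-15:00 (invert busy blocks within the working day).
Yara free: 08:30-14:00, 17:00-18:30 (invert busy blocks within the working day).
Lila ∩ Kavya: 08:30-10:00, 11:30-14:00.
Lila ∩ Kavya ∩ Gita: 08:30-10:00, 12:00-14:00.
Lila ∩ Kavya ∩ Gita ∩ Freya: 08:30-10:00, 12:00-14:00.
Lila ∩ Kavya ∩ Gita ∩ Freya ∩ Yara: 08:30-10:00, 12:00-14:00.
So the common availability across everyone is 08:30-10:00, 12:00-14:00.
The longest is 12:00-14:00 at 120 minutes.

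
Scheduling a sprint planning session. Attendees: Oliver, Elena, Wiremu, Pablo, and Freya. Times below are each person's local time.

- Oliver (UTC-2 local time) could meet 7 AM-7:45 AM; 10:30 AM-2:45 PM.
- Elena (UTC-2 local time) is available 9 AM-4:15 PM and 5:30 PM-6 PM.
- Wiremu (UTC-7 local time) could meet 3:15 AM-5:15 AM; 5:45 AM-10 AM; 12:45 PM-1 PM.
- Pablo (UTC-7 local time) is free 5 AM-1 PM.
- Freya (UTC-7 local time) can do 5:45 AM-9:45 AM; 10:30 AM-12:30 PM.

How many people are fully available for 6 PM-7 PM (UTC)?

Oliver in UTC: 09:00-09:45, 12:30-16:45 (add 2h to convert from UTC-2).
Elena in UTC: 11:00-18:15, 19:30-20:00 (add 2h to convert from UTC-2).
Wiremu in UTC: 10:15-12:15, 12:45-17:00, 19:45-20:00 (add 7h to convert from UTC-7).
Pablo in UTC: 12:00-20:00 (add 7h to convert from UTC-7).
Freya in UTC: 12:45-16:45, 17:30-19:30 (add 7h to convert from UTC-7).
Pablo and Freya can make the full 18:00-19:00 slot — that's 2.

2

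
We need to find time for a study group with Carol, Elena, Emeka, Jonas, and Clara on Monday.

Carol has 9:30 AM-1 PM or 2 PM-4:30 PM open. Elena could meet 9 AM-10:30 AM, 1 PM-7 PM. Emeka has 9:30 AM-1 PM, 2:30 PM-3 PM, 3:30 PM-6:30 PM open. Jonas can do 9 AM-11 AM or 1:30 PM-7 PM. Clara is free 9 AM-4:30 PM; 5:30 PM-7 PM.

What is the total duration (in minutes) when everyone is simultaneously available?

150

Carol ∩ Elena: 09:30-10:30, 14:00-16:30.
Carol ∩ Elena ∩ Emeka: 09:30-10:30, 14:30-15:00, 15:30-16:30.
Carol ∩ Elena ∩ Emeka ∩ Jonas: 09:30-10:30, 14:30-15:00, 15:30-16:30.
Carol ∩ Elena ∩ Emeka ∩ Jonas ∩ Clara: 09:30-10:30, 14:30-15:00, 15:30-16:30.
Summing the common windows: 60 + 30 + 60 = 150 minutes.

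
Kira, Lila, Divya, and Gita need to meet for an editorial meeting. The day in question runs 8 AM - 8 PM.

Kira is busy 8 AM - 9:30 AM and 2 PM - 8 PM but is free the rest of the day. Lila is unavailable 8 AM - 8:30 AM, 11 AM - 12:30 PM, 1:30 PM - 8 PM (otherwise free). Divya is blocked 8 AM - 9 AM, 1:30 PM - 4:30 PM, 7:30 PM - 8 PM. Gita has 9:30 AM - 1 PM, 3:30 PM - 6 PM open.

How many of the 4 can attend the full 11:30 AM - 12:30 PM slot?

3

Kira free: 09:30-14:00 (invert busy blocks within the working day).
Lila free: 08:30-11:00, 12:30-13:30 (invert busy blocks within the working day).
Divya free: 09:00-13:30, 16:30-19:30 (invert busy blocks within the working day).
Gita free: 09:30-13:00, 15:30-18:00.
Kira, Divya, and Gita can make the full 11:30-12:30 slot — that's 3.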